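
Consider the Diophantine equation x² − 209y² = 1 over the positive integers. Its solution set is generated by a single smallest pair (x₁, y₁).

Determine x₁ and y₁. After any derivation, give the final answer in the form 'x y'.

√209 → a₀=14, period (2,5,3,2,3,5,2,28); ℓ=8 even so k=7
a_0=14:  p_0=14·1+0=14,  q_0=14·0+1=1
…
a_2=5:  p_2=5·29+14=159,  q_2=5·2+1=11
…
a_4=2:  p_4=2·506+159=1171,  q_4=2·35+11=81
…
a_6=5:  p_6=5·4019+1171=21266,  q_6=5·278+81=1471
a_7=2:  p_7=2·21266+4019=46551,  q_7=2·1471+278=3220
→ (46551, 3220).  Check: 46551²=2166995601, 209·3220²=2166995600, difference 1.

46551 3220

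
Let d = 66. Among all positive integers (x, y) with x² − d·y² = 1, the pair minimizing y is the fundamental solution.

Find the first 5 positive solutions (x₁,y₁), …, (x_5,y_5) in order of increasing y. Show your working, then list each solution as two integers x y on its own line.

d=66: √d = [8; 8,16] (ℓ=2, even), read p_1/q_1
i=0: a=8 ⇒ p=8, q=1
i=1: a=8 ⇒ p=65, q=8
→ (65, 8).  Check: 65²=4225, 66·8²=4224, difference 1.
(x_2, y_2) = (65·65 + 66·8·8, 65·8 + 8·65) = (8449, 1040)
(x_3, y_3) = (65·8449 + 66·8·1040, 65·1040 + 8·8449) = (1098305, 135192)
(x_4, y_4) = (65·1098305 + 66·8·135192, 65·135192 + 8·1098305) = (142771201, 17573920)
(x_5, y_5) = (65·142771201 + 66·8·17573920, 65·17573920 + 8·142771201) = (18559157825, 2284474408)

65 8
8449 1040
1098305 135192
142771201 17573920
18559157825 2284474408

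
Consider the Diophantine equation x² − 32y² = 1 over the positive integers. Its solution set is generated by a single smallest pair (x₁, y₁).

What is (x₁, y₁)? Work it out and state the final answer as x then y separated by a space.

d=32: √d = [5; 1,1,1,10] (ℓ=4, even), read p_3/q_3
step 0: (5, 1)  from 5·(1,0) + (0,1)
step 1: (6, 1)  from 1·(5,1) + (1,0)
step 2: (11, 2)  from 1·(6,1) + (5,1)
step 3: (17, 3)  from 1·(11,2) + (6,1)
→ (17, 3).  Check: 17²=289, 32·3²=288, difference 1.

17 3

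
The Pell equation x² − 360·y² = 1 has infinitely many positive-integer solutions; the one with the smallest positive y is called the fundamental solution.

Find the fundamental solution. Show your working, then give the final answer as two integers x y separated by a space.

√360 → a₀=18, period (1,36); ℓ=2 even so k=1
step 0: (18, 1)  from 18·(1,0) + (0,1)
step 1: (19, 1)  from 1·(18,1) + (1,0)
fundamental: x₁=19, y₁=1  (since 361 − 360·1 = 1)

19 1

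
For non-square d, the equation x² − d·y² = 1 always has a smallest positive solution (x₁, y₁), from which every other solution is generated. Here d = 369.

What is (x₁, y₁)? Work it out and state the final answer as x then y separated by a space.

8396801 437120

d=369: √d = [19; 4,1,3,2,7,4,7,2,3,1,4,38] (ℓ=12, even), read p_11/q_11
k=0  a_k=19  p_k/q_k = 19/1
k=1  a_k=4  p_k/q_k = 77/4
…
k=4  a_k=2  p_k/q_k = 826/43
k=5  a_k=7  p_k/q_k = 6147/320
k=6  a_k=4  p_k/q_k = 25414/1323
k=7  a_k=7  p_k/q_k = 184045/9581
…
k=9  a_k=3  p_k/q_k = 1364557/71036
k=10  a_k=1  p_k/q_k = 1758061/91521
k=11  a_k=4  p_k/q_k = 8396801/437120
fundamental: x₁=8396801, y₁=437120  (since 70506267033601 − 369·191073894400 = 1)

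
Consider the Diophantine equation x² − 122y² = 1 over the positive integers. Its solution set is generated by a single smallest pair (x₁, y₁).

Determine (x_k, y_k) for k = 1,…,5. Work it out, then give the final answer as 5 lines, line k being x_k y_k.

d=122: √d = [11; 22] (ℓ=1, odd), read p_1/q_1
a_0=11:  p_0=11·1+0=11,  q_0=11·0+1=1
a_1=22:  p_1=22·11+1=243,  q_1=22·1+0=22
→ (243, 22).  Check: 243²=59049, 122·22²=59048, difference 1.
(243+22√122)^2 = 118097 + 10692√122
(243+22√122)^3 = 57394899 + 5196290√122
(243+22√122)^4 = 27893802817 + 2525386248√122
(243+22√122)^5 = 13556330774163 + 1227332520238√122

243 22
118097 10692
57394899 5196290
27893802817 2525386248
13556330774163 1227332520238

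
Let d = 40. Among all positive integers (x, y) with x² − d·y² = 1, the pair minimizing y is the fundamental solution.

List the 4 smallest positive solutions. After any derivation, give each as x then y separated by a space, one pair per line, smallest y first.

√40 = [6; 3,12, …], period ℓ=2 (even) → k=1
i=0: a=6 ⇒ p=6, q=1
i=1: a=3 ⇒ p=19, q=3
(x₁, y₁) = (19, 3);  19² − 40·3² = 1 ✓
k=2:  x_2 = 19·19+40·3·3 = 721,  y_2 = 19·3+3·19 = 114
k=3:  x_3 = 19·721+40·3·114 = 27379,  y_3 = 19·114+3·721 = 4329
k=4:  x_4 = 19·27379+40·3·4329 = 1039681,  y_4 = 19·4329+3·27379 = 164388

19 3
721 114
27379 4329
1039681 164388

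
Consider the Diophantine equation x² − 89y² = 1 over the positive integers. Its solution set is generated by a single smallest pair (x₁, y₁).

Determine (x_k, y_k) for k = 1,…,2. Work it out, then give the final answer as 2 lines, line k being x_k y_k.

500001 53000
500002000001 53000106000

d=89: √d = [9; 2,3,3,2,18] (ℓ=5, odd), read p_9/q_9
k=0  a_k=9  p_k/q_k = 9/1
k=1  a_k=2  p_k/q_k = 19/2
k=2  a_k=3  p_k/q_k = 66/7
…
k=5  a_k=18  p_k/q_k = 9217/977
k=6  a_k=2  p_k/q_k = 18934/2007
k=7  a_k=3  p_k/q_k = 66019/6998
k=8  a_k=3  p_k/q_k = 216991/23001
k=9  a_k=2  p_k/q_k = 500001/53000
fundamental: x₁=500001, y₁=53000  (since 250001000001 − 89·2809000000 = 1)
(x_2, y_2) = (500001·500001 + 89·53000·53000, 500001·53000 + 53000·500001) = (500002000001, 53000106000)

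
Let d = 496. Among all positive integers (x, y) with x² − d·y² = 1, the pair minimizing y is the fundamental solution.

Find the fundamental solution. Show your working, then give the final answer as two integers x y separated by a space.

[22; 3,1,2,4,1,…,1,3,44] for √496; ℓ=16 ⇒ convergent index 15
k=0  a_k=22  p_k/q_k = 22/1
k=1  a_k=3  p_k/q_k = 67/3
k=2  a_k=1  p_k/q_k = 89/4
…
k=4  a_k=4  p_k/q_k = 1069/48
k=5  a_k=1  p_k/q_k = 1314/59
k=6  a_k=1  p_k/q_k = 2383/107
k=7  a_k=2  p_k/q_k = 6080/273
k=8  a_k=2  p_k/q_k = 14543/653
k=9  a_k=2  p_k/q_k = 35166/1579
k=10  a_k=1  p_k/q_k = 49709/2232
k=11  a_k=1  p_k/q_k = 84875/3811
k=12  a_k=4  p_k/q_k = 389209/17476
…
k=14  a_k=1  p_k/q_k = 1252502/56239
k=15  a_k=3  p_k/q_k = 4620799/207480
→ (4620799, 207480).  Check: 4620799²=21351783398401, 496·207480²=21351783398400, difference 1.

4620799 207480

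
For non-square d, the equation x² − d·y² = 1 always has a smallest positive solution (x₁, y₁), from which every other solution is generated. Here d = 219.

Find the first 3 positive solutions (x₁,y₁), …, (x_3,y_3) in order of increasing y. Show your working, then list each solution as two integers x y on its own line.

[14; 1,3,1,28] for √219; ℓ=4 ⇒ convergent index 3
k=0  a_k=14  p_k/q_k = 14/1
…
k=2  a_k=3  p_k/q_k = 59/4
k=3  a_k=1  p_k/q_k = 74/5
fundamental: x₁=74, y₁=5  (since 5476 − 219·25 = 1)
n=2: (74,5)∘(74,5) = (74·74+219·5·5, 74·5+5·74) = (10951,740)
n=3: (10951,740)∘(74,5) = (74·10951+219·5·740, 74·740+5·10951) = (1620674,109515)

74 5
10951 740
1620674 109515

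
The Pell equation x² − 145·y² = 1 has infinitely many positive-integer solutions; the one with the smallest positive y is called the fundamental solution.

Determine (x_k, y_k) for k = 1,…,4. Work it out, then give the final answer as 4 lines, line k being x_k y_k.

[12; 24] for √145; ℓ=1 ⇒ convergent index 1
a_0=12:  p_0=12·1+0=12,  q_0=12·0+1=1
a_1=24:  p_1=24·12+1=289,  q_1=24·1+0=24
fundamental: x₁=289, y₁=24  (since 83521 − 145·576 = 1)
(x_2, y_2) = (289·289 + 145·24·24, 289·24 + 24·289) = (167041, 13872)
(x_3, y_3) = (289·167041 + 145·24·13872, 289·13872 + 24·167041) = (96549409, 8017992)
(x_4, y_4) = (289·96549409 + 145·24·8017992, 289·8017992 + 24·96549409) = (55805391361, 4634385504)

289 24
167041 13872
96549409 8017992
55805391361 4634385504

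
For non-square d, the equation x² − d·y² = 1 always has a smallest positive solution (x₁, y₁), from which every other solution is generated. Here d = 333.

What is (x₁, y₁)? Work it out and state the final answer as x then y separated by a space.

73 4

d=333: √d = [18; 4,36] (ℓ=2, even), read p_1/q_1
a_0=18:  p_0=18·1+0=18,  q_0=18·0+1=1
a_1=4:  p_1=4·18+1=73,  q_1=4·1+0=4
→ (73, 4).  Check: 73²=5329, 333·4²=5328, difference 1.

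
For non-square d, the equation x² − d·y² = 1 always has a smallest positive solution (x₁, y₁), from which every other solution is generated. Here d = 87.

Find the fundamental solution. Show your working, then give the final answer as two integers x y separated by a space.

√87 → a₀=9, period (3,18); ℓ=2 even so k=1
step 0: (9, 1)  from 9·(1,0) + (0,1)
step 1: (28, 3)  from 3·(9,1) + (1,0)
fundamental: x₁=28, y₁=3  (since 784 − 87·9 = 1)

28 3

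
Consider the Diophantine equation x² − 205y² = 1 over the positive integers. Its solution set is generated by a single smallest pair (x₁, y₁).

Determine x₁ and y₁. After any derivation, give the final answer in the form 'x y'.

39689 2772

√205 → a₀=14, period (3,6,1,4,1,6,3,28); ℓ=8 even so k=7
a_0=14:  p_0=14·1+0=14,  q_0=14·0+1=1
a_1=3:  p_1=3·14+1=43,  q_1=3·1+0=3
…
a_5=1:  p_5=1·1532+315=1847,  q_5=1·107+22=129
a_6=6:  p_6=6·1847+1532=12614,  q_6=6·129+107=881
a_7=3:  p_7=3·12614+1847=39689,  q_7=3·881+129=2772
fundamental: x₁=39689, y₁=2772  (since 1575216721 − 205·7683984 = 1)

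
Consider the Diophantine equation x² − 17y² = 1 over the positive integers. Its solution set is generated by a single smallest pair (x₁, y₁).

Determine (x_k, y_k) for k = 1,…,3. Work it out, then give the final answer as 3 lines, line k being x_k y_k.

√17 = [4; 8, …], period ℓ=1 (odd) → k=1
step 0: (4, 1)  from 4·(1,0) + (0,1)
step 1: (33, 8)  from 8·(4,1) + (1,0)
→ (33, 8).  Check: 33²=1089, 17·8²=1088, difference 1.
n=2: (33,8)∘(33,8) = (33·33+17·8·8, 33·8+8·33) = (2177,528)
n=3: (2177,528)∘(33,8) = (33·2177+17·8·528, 33·528+8·2177) = (143649,34840)

33 8
2177 528
143649 34840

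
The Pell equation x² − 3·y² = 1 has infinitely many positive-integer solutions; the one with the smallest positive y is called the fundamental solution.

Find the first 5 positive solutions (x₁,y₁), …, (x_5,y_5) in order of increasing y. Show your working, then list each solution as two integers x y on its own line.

d=3: √d = [1; 1,2] (ℓ=2, even), read p_1/q_1
k=0  a_k=1  p_k/q_k = 1/1
k=1  a_k=1  p_k/q_k = 2/1
fundamental: x₁=2, y₁=1  (since 4 − 3·1 = 1)
n=2: (2,1)∘(2,1) = (2·2+3·1·1, 2·1+1·2) = (7,4)
n=3: (7,4)∘(2,1) = (2·7+3·1·4, 2·4+1·7) = (26,15)
n=4: (26,15)∘(2,1) = (2·26+3·1·15, 2·15+1·26) = (97,56)
n=5: (97,56)∘(2,1) = (2·97+3·1·56, 2·56+1·97) = (362,209)

2 1
7 4
26 15
97 56
362 209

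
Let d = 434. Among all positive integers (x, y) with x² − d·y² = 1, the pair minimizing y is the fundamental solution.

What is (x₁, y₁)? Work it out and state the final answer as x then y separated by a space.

125 6

[20; 1,4,1,40] for √434; ℓ=4 ⇒ convergent index 3
a_0=20:  p_0=20·1+0=20,  q_0=20·0+1=1
…
a_2=4:  p_2=4·21+20=104,  q_2=4·1+1=5
a_3=1:  p_3=1·104+21=125,  q_3=1·5+1=6
fundamental: x₁=125, y₁=6  (since 15625 − 434·36 = 1)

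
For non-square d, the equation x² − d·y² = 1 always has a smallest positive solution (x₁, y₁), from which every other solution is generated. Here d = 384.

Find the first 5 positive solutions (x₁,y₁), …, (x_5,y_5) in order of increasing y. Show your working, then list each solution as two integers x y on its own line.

4801 245
46099201 2352490
442644523201 22588608735
4250272665676801 216895818720980
40811117693184120001 2082633628770241225

√384 = [19; 1,1,2,9,2,1,1,38, …], period ℓ=8 (even) → k=7
a_0=19:  p_0=19·1+0=19,  q_0=19·0+1=1
a_1=1:  p_1=1·19+1=20,  q_1=1·1+0=1
a_2=1:  p_2=1·20+19=39,  q_2=1·1+1=2
…
a_4=9:  p_4=9·98+39=921,  q_4=9·5+2=47
…
a_6=1:  p_6=1·1940+921=2861,  q_6=1·99+47=146
a_7=1:  p_7=1·2861+1940=4801,  q_7=1·146+99=245
(x₁, y₁) = (4801, 245);  4801² − 384·245² = 1 ✓
n=2: (4801,245)∘(4801,245) = (4801·4801+384·245·245, 4801·245+245·4801) = (46099201,2352490)
n=3: (46099201,2352490)∘(4801,245) = (4801·46099201+384·245·2352490, 4801·2352490+245·46099201) = (442644523201,22588608735)
n=4: (442644523201,22588608735)∘(4801,245) = (4801·442644523201+384·245·22588608735, 4801·22588608735+245·442644523201) = (4250272665676801,216895818720980)
n=5: (4250272665676801,216895818720980)∘(4801,245) = (4801·4250272665676801+384·245·216895818720980, 4801·216895818720980+245·4250272665676801) = (40811117693184120001,2082633628770241225)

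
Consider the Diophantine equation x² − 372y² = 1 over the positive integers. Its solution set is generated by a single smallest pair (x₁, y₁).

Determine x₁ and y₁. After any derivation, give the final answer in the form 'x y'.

12151 630

√372 → a₀=19, period (3,2,12,2,3,38); ℓ=6 even so k=5
i=0: a=19 ⇒ p=19, q=1
…
i=2: a=2 ⇒ p=135, q=7
…
i=4: a=2 ⇒ p=3491, q=181
i=5: a=3 ⇒ p=12151, q=630
(x₁, y₁) = (12151, 630);  12151² − 372·630² = 1 ✓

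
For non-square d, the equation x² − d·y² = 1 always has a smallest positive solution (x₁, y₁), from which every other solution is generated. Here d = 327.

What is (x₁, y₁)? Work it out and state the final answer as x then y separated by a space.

[18; 12,36] for √327; ℓ=2 ⇒ convergent index 1
step 0: (18, 1)  from 18·(1,0) + (0,1)
step 1: (217, 12)  from 12·(18,1) + (1,0)
(x₁, y₁) = (217, 12);  217² − 327·12² = 1 ✓

217 12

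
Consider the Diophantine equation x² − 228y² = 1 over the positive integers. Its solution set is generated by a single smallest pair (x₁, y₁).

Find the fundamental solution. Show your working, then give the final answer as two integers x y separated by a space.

√228 = [15; 10,30, …], period ℓ=2 (even) → k=1
step 0: (15, 1)  from 15·(1,0) + (0,1)
step 1: (151, 10)  from 10·(15,1) + (1,0)
→ (151, 10).  Check: 151²=22801, 228·10²=22800, difference 1.

151 10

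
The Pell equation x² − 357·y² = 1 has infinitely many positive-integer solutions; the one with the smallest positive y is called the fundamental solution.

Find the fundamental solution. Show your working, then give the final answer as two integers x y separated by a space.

d=357: √d = [18; 1,8,2,8,1,36] (ℓ=6, even), read p_5/q_5
k=0  a_k=18  p_k/q_k = 18/1
k=1  a_k=1  p_k/q_k = 19/1
k=2  a_k=8  p_k/q_k = 170/9
k=3  a_k=2  p_k/q_k = 359/19
k=4  a_k=8  p_k/q_k = 3042/161
k=5  a_k=1  p_k/q_k = 3401/180
(x₁, y₁) = (3401, 180);  3401² − 357·180² = 1 ✓

3401 180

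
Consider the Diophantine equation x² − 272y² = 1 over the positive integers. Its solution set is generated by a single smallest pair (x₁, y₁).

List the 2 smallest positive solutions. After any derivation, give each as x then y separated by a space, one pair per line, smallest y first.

33 2
2177 132

√272 = [16; 2,32, …], period ℓ=2 (even) → k=1
step 0: (16, 1)  from 16·(1,0) + (0,1)
step 1: (33, 2)  from 2·(16,1) + (1,0)
→ (33, 2).  Check: 33²=1089, 272·2²=1088, difference 1.
(33+2√272)^2 = 2177 + 132√272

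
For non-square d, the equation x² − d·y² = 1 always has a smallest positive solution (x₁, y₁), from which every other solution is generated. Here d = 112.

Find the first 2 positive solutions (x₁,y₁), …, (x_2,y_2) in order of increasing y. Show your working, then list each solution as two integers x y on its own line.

√112 = [10; 1,1,2,1,1,20, …], period ℓ=6 (even) → k=5
i=0: a=10 ⇒ p=10, q=1
…
i=2: a=1 ⇒ p=21, q=2
i=3: a=2 ⇒ p=53, q=5
i=4: a=1 ⇒ p=74, q=7
i=5: a=1 ⇒ p=127, q=12
fundamental: x₁=127, y₁=12  (since 16129 − 112·144 = 1)
(127+12√112)^2 = 32257 + 3048√112

127 12
32257 3048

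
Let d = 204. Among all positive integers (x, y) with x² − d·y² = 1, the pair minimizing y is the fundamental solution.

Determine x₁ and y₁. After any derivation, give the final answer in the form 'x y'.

4999 350

√204 → a₀=14, period (3,1,1,6,1,1,3,28); ℓ=8 even so k=7
a_0=14:  p_0=14·1+0=14,  q_0=14·0+1=1
a_1=3:  p_1=3·14+1=43,  q_1=3·1+0=3
a_2=1:  p_2=1·43+14=57,  q_2=1·3+1=4
a_3=1:  p_3=1·57+43=100,  q_3=1·4+3=7
a_4=6:  p_4=6·100+57=657,  q_4=6·7+4=46
a_5=1:  p_5=1·657+100=757,  q_5=1·46+7=53
a_6=1:  p_6=1·757+657=1414,  q_6=1·53+46=99
a_7=3:  p_7=3·1414+757=4999,  q_7=3·99+53=350
(x₁, y₁) = (4999, 350);  4999² − 204·350² = 1 ✓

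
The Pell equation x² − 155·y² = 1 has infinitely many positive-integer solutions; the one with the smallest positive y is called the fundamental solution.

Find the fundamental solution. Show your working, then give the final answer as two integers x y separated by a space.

√155 = [12; 2,4,2,24, …], period ℓ=4 (even) → k=3
k=0  a_k=12  p_k/q_k = 12/1
k=1  a_k=2  p_k/q_k = 25/2
k=2  a_k=4  p_k/q_k = 112/9
k=3  a_k=2  p_k/q_k = 249/20
fundamental: x₁=249, y₁=20  (since 62001 − 155·400 = 1)

249 20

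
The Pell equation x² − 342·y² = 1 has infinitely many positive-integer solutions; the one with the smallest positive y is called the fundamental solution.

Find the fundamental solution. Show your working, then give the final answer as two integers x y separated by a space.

[18; 2,36] for √342; ℓ=2 ⇒ convergent index 1
i=0: a=18 ⇒ p=18, q=1
i=1: a=2 ⇒ p=37, q=2
(x₁, y₁) = (37, 2);  37² − 342·2² = 1 ✓

37 2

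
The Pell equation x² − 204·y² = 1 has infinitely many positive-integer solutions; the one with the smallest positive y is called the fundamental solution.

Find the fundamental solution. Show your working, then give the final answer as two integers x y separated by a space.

√204 = [14; 3,1,1,6,1,1,3,28, …], period ℓ=8 (even) → k=7
k=0  a_k=14  p_k/q_k = 14/1
…
k=4  a_k=6  p_k/q_k = 657/46
…
k=6  a_k=1  p_k/q_k = 1414/99
k=7  a_k=3  p_k/q_k = 4999/350
(x₁, y₁) = (4999, 350);  4999² − 204·350² = 1 ✓

4999 350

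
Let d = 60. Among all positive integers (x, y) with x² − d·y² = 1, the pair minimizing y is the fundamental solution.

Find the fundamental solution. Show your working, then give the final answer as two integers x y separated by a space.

31 4

√60 = [7; 1,2,1,14, …], period ℓ=4 (even) → k=3
step 0: (7, 1)  from 7·(1,0) + (0,1)
step 1: (8, 1)  from 1·(7,1) + (1,0)
step 2: (23, 3)  from 2·(8,1) + (7,1)
step 3: (31, 4)  from 1·(23,3) + (8,1)
fundamental: x₁=31, y₁=4  (since 961 − 60·16 = 1)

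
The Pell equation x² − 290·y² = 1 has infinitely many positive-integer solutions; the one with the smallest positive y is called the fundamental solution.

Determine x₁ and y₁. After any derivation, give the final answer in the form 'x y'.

579 34

√290 → a₀=17, period (34); ℓ=1 odd so k=1
step 0: (17, 1)  from 17·(1,0) + (0,1)
step 1: (579, 34)  from 34·(17,1) + (1,0)
fundamental: x₁=579, y₁=34  (since 335241 − 290·1156 = 1)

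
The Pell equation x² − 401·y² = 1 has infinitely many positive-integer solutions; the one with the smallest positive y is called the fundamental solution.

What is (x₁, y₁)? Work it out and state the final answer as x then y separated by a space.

801 40

√401 = [20; 40, …], period ℓ=1 (odd) → k=1
step 0: (20, 1)  from 20·(1,0) + (0,1)
step 1: (801, 40)  from 40·(20,1) + (1,0)
(x₁, y₁) = (801, 40);  801² − 401·40² = 1 ✓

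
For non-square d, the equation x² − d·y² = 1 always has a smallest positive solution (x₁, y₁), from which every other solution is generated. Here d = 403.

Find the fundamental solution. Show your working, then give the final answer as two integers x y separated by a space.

√403 → a₀=20, period (13,2,1,3,1,3,1,2,13,40); ℓ=10 even so k=9
k=0  a_k=20  p_k/q_k = 20/1
k=1  a_k=13  p_k/q_k = 261/13
k=2  a_k=2  p_k/q_k = 542/27
k=3  a_k=1  p_k/q_k = 803/40
…
k=5  a_k=1  p_k/q_k = 3754/187
k=6  a_k=3  p_k/q_k = 14213/708
k=7  a_k=1  p_k/q_k = 17967/895
k=8  a_k=2  p_k/q_k = 50147/2498
k=9  a_k=13  p_k/q_k = 669878/33369
(x₁, y₁) = (669878, 33369);  669878² − 403·33369² = 1 ✓

669878 33369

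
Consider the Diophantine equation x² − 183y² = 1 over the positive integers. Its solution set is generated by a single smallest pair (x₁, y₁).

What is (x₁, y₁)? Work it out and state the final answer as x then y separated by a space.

√183 = [13; 1,1,8,1,1,26, …], period ℓ=6 (even) → k=5
a_0=13:  p_0=13·1+0=13,  q_0=13·0+1=1
a_1=1:  p_1=1·13+1=14,  q_1=1·1+0=1
…
a_3=8:  p_3=8·27+14=230,  q_3=8·2+1=17
a_4=1:  p_4=1·230+27=257,  q_4=1·17+2=19
a_5=1:  p_5=1·257+230=487,  q_5=1·19+17=36
→ (487, 36).  Check: 487²=237169, 183·36²=237168, difference 1.

487 36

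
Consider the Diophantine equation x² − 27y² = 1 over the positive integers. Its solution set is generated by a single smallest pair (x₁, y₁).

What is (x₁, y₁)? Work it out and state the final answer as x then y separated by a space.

26 5

d=27: √d = [5; 5,10] (ℓ=2, even), read p_1/q_1
k=0  a_k=5  p_k/q_k = 5/1
k=1  a_k=5  p_k/q_k = 26/5
→ (26, 5).  Check: 26²=676, 27·5²=675, difference 1.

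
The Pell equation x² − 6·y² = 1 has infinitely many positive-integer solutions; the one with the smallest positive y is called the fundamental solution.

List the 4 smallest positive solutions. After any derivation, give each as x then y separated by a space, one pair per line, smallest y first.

5 2
49 20
485 198
4801 1960

[2; 2,4] for √6; ℓ=2 ⇒ convergent index 1
step 0: (2, 1)  from 2·(1,0) + (0,1)
step 1: (5, 2)  from 2·(2,1) + (1,0)
→ (5, 2).  Check: 5²=25, 6·2²=24, difference 1.
n=2: (5,2)∘(5,2) = (5·5+6·2·2, 5·2+2·5) = (49,20)
n=3: (49,20)∘(5,2) = (5·49+6·2·20, 5·20+2·49) = (485,198)
n=4: (485,198)∘(5,2) = (5·485+6·2·198, 5·198+2·485) = (4801,1960)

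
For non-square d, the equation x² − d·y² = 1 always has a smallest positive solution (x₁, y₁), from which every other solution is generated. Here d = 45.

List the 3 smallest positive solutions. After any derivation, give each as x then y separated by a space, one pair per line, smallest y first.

√45 → a₀=6, period (1,2,2,2,1,12); ℓ=6 even so k=5
i=0: a=6 ⇒ p=6, q=1
i=1: a=1 ⇒ p=7, q=1
i=2: a=2 ⇒ p=20, q=3
i=3: a=2 ⇒ p=47, q=7
i=4: a=2 ⇒ p=114, q=17
i=5: a=1 ⇒ p=161, q=24
(x₁, y₁) = (161, 24);  161² − 45·24² = 1 ✓
n=2: (161,24)∘(161,24) = (161·161+45·24·24, 161·24+24·161) = (51841,7728)
n=3: (51841,7728)∘(161,24) = (161·51841+45·24·7728, 161·7728+24·51841) = (16692641,2488392)

161 24
51841 7728
16692641 2488392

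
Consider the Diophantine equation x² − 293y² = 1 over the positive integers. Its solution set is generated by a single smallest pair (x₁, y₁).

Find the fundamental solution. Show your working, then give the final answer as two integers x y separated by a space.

√293 = [17; 8,1,1,8,34, …], period ℓ=5 (odd) → k=9
step 0: (17, 1)  from 17·(1,0) + (0,1)
step 1: (137, 8)  from 8·(17,1) + (1,0)
step 2: (154, 9)  from 1·(137,8) + (17,1)
…
step 5: (84679, 4947)  from 34·(2482,145) + (291,17)
step 6: (679914, 39721)  from 8·(84679,4947) + (2482,145)
step 7: (764593, 44668)  from 1·(679914,39721) + (84679,4947)
step 8: (1444507, 84389)  from 1·(764593,44668) + (679914,39721)
step 9: (12320649, 719780)  from 8·(1444507,84389) + (764593,44668)
(x₁, y₁) = (12320649, 719780);  12320649² − 293·719780² = 1 ✓

12320649 719780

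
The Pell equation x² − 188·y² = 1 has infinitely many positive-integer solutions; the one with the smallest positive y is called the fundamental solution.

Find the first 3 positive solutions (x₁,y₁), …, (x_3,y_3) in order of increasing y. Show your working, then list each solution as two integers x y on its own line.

√188 = [13; 1,2,2,6,2,2,1,26, …], period ℓ=8 (even) → k=7
step 0: (13, 1)  from 13·(1,0) + (0,1)
step 1: (14, 1)  from 1·(13,1) + (1,0)
step 2: (41, 3)  from 2·(14,1) + (13,1)
step 3: (96, 7)  from 2·(41,3) + (14,1)
step 4: (617, 45)  from 6·(96,7) + (41,3)
step 5: (1330, 97)  from 2·(617,45) + (96,7)
step 6: (3277, 239)  from 2·(1330,97) + (617,45)
step 7: (4607, 336)  from 1·(3277,239) + (1330,97)
fundamental: x₁=4607, y₁=336  (since 21224449 − 188·112896 = 1)
k=2:  x_2 = 4607·4607+188·336·336 = 42448897,  y_2 = 4607·336+336·4607 = 3095904
k=3:  x_3 = 4607·42448897+188·336·3095904 = 391124132351,  y_3 = 4607·3095904+336·42448897 = 28525659120

4607 336
42448897 3095904
391124132351 28525659120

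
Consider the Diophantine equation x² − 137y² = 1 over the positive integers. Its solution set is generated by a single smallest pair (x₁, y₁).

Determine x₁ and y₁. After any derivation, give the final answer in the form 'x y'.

√137 → a₀=11, period (1,2,2,1,1,2,2,1,22); ℓ=9 odd so k=17
step 0: (11, 1)  from 11·(1,0) + (0,1)
…
step 2: (35, 3)  from 2·(12,1) + (11,1)
step 3: (82, 7)  from 2·(35,3) + (12,1)
step 4: (117, 10)  from 1·(82,7) + (35,3)
step 5: (199, 17)  from 1·(117,10) + (82,7)
…
step 7: (1229, 105)  from 2·(515,44) + (199,17)
step 8: (1744, 149)  from 1·(1229,105) + (515,44)
step 9: (39597, 3383)  from 22·(1744,149) + (1229,105)
step 10: (41341, 3532)  from 1·(39597,3383) + (1744,149)
step 11: (122279, 10447)  from 2·(41341,3532) + (39597,3383)
step 12: (285899, 24426)  from 2·(122279,10447) + (41341,3532)
step 13: (408178, 34873)  from 1·(285899,24426) + (122279,10447)
step 14: (694077, 59299)  from 1·(408178,34873) + (285899,24426)
…
step 16: (4286741, 366241)  from 2·(1796332,153471) + (694077,59299)
step 17: (6083073, 519712)  from 1·(4286741,366241) + (1796332,153471)
fundamental: x₁=6083073, y₁=519712  (since 37003777123329 − 137·270100562944 = 1)

6083073 519712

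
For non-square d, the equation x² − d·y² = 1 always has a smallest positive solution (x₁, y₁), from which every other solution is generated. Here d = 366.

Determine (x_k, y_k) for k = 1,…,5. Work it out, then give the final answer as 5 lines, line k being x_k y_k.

907925 47458
1648655611249 86176609300
2993711291685588725 156483795997357542
5436130649005627630680001 284151100961715516031400
9871197838993875221878594227125 515975776681174635989620332458

√366 = [19; 7,1,1,1,2,12,2,1,1,1,7,38, …], period ℓ=12 (even) → k=11
step 0: (19, 1)  from 19·(1,0) + (0,1)
step 1: (134, 7)  from 7·(19,1) + (1,0)
…
step 3: (287, 15)  from 1·(153,8) + (134,7)
step 4: (440, 23)  from 1·(287,15) + (153,8)
step 5: (1167, 61)  from 2·(440,23) + (287,15)
step 6: (14444, 755)  from 12·(1167,61) + (440,23)
…
step 8: (44499, 2326)  from 1·(30055,1571) + (14444,755)
step 9: (74554, 3897)  from 1·(44499,2326) + (30055,1571)
step 10: (119053, 6223)  from 1·(74554,3897) + (44499,2326)
step 11: (907925, 47458)  from 7·(119053,6223) + (74554,3897)
fundamental: x₁=907925, y₁=47458  (since 824327805625 − 366·2252261764 = 1)
n=2: (907925,47458)∘(907925,47458) = (907925·907925+366·47458·47458, 907925·47458+47458·907925) = (1648655611249,86176609300)
n=3: (1648655611249,86176609300)∘(907925,47458) = (907925·1648655611249+366·47458·86176609300, 907925·86176609300+47458·1648655611249) = (2993711291685588725,156483795997357542)
n=4: (2993711291685588725,156483795997357542)∘(907925,47458) = (907925·2993711291685588725+366·47458·156483795997357542, 907925·156483795997357542+47458·2993711291685588725) = (5436130649005627630680001,284151100961715516031400)
n=5: (5436130649005627630680001,284151100961715516031400)∘(907925,47458) = (907925·5436130649005627630680001+366·47458·284151100961715516031400, 907925·284151100961715516031400+47458·5436130649005627630680001) = (9871197838993875221878594227125,515975776681174635989620332458)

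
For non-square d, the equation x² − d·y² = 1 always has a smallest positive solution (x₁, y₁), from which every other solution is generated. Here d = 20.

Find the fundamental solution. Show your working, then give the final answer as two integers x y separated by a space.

9 2

d=20: √d = [4; 2,8] (ℓ=2, even), read p_1/q_1
a_0=4:  p_0=4·1+0=4,  q_0=4·0+1=1
a_1=2:  p_1=2·4+1=9,  q_1=2·1+0=2
fundamental: x₁=9, y₁=2  (since 81 − 20·4 = 1)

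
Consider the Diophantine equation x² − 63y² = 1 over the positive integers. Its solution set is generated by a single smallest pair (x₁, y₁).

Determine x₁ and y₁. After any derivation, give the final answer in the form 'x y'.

8 1

√63 = [7; 1,14, …], period ℓ=2 (even) → k=1
step 0: (7, 1)  from 7·(1,0) + (0,1)
step 1: (8, 1)  from 1·(7,1) + (1,0)
fundamental: x₁=8, y₁=1  (since 64 − 63·1 = 1)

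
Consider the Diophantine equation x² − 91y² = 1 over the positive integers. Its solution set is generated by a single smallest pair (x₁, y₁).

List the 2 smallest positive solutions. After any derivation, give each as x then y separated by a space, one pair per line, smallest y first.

√91 → a₀=9, period (1,1,5,1,5,1,1,18); ℓ=8 even so k=7
k=0  a_k=9  p_k/q_k = 9/1
k=1  a_k=1  p_k/q_k = 10/1
k=2  a_k=1  p_k/q_k = 19/2
…
k=4  a_k=1  p_k/q_k = 124/13
…
k=6  a_k=1  p_k/q_k = 849/89
k=7  a_k=1  p_k/q_k = 1574/165
(x₁, y₁) = (1574, 165);  1574² − 91·165² = 1 ✓
(1574+165√91)^2 = 4954951 + 519420√91

1574 165
4954951 519420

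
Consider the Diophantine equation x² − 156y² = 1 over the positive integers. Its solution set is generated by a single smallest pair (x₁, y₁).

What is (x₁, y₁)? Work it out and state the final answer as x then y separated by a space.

25 2

d=156: √d = [12; 2,24] (ℓ=2, even), read p_1/q_1
i=0: a=12 ⇒ p=12, q=1
i=1: a=2 ⇒ p=25, q=2
fundamental: x₁=25, y₁=2  (since 625 − 156·4 = 1)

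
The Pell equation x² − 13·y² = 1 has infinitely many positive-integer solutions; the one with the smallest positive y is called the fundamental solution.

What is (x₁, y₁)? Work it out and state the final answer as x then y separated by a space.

649 180

[3; 1,1,1,1,6] for √13; ℓ=5 ⇒ convergent index 9
a_0=3:  p_0=3·1+0=3,  q_0=3·0+1=1
…
a_3=1:  p_3=1·7+4=11,  q_3=1·2+1=3
a_4=1:  p_4=1·11+7=18,  q_4=1·3+2=5
a_5=6:  p_5=6·18+11=119,  q_5=6·5+3=33
a_6=1:  p_6=1·119+18=137,  q_6=1·33+5=38
…
a_8=1:  p_8=1·256+137=393,  q_8=1·71+38=109
a_9=1:  p_9=1·393+256=649,  q_9=1·109+71=180
(x₁, y₁) = (649, 180);  649² − 13·180² = 1 ✓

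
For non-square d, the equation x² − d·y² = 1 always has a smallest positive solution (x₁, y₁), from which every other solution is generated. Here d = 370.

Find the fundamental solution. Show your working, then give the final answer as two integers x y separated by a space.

√370 → a₀=19, period (4,4,38); ℓ=3 odd so k=5
k=0  a_k=19  p_k/q_k = 19/1
k=1  a_k=4  p_k/q_k = 77/4
…
k=3  a_k=38  p_k/q_k = 12503/650
k=4  a_k=4  p_k/q_k = 50339/2617
k=5  a_k=4  p_k/q_k = 213859/11118
(x₁, y₁) = (213859, 11118);  213859² − 370·11118² = 1 ✓

213859 11118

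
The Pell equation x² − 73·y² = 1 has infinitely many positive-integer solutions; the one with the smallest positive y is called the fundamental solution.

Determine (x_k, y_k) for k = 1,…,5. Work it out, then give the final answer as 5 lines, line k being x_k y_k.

2281249 267000
10408194000001 1218186966000
47487364308614281249 5557975596000801000
216661004683313632776000001 25358252540801244373932000
988515400545561595548925838281249 115696976500895037877980001335000

d=73: √d = [8; 1,1,5,5,1,1,16] (ℓ=7, odd), read p_13/q_13
step 0: (8, 1)  from 8·(1,0) + (0,1)
…
step 6: (1068, 125)  from 1·(581,68) + (487,57)
…
step 8: (18737, 2193)  from 1·(17669,2068) + (1068,125)
…
step 10: (200767, 23498)  from 5·(36406,4261) + (18737,2193)
…
step 12: (1241008, 145249)  from 1·(1040241,121751) + (200767,23498)
step 13: (2281249, 267000)  from 1·(1241008,145249) + (1040241,121751)
→ (2281249, 267000).  Check: 2281249²=5204097000001, 73·267000²=5204097000000, difference 1.
k=2:  x_2 = 2281249·2281249+73·267000·267000 = 10408194000001,  y_2 = 2281249·267000+267000·2281249 = 1218186966000
k=3:  x_3 = 2281249·10408194000001+73·267000·1218186966000 = 47487364308614281249,  y_3 = 2281249·1218186966000+267000·10408194000001 = 5557975596000801000
k=4:  x_4 = 2281249·47487364308614281249+73·267000·5557975596000801000 = 216661004683313632776000001,  y_4 = 2281249·5557975596000801000+267000·47487364308614281249 = 25358252540801244373932000
k=5:  x_5 = 2281249·216661004683313632776000001+73·267000·25358252540801244373932000 = 988515400545561595548925838281249,  y_5 = 2281249·25358252540801244373932000+267000·216661004683313632776000001 = 115696976500895037877980001335000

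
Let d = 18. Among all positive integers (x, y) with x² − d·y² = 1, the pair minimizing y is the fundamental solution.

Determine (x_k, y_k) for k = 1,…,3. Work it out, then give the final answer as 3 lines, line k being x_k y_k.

17 4
577 136
19601 4620

[4; 4,8] for √18; ℓ=2 ⇒ convergent index 1
step 0: (4, 1)  from 4·(1,0) + (0,1)
step 1: (17, 4)  from 4·(4,1) + (1,0)
→ (17, 4).  Check: 17²=289, 18·4²=288, difference 1.
(17+4√18)^2 = 577 + 136√18
(17+4√18)^3 = 19601 + 4620√18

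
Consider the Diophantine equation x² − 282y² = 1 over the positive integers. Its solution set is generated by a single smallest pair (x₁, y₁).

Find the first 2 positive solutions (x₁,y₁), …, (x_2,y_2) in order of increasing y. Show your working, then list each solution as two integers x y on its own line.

√282 → a₀=16, period (1,3,1,4,1,3,1,32); ℓ=8 even so k=7
k=0  a_k=16  p_k/q_k = 16/1
k=1  a_k=1  p_k/q_k = 17/1
k=2  a_k=3  p_k/q_k = 67/4
k=3  a_k=1  p_k/q_k = 84/5
…
k=6  a_k=3  p_k/q_k = 1864/111
k=7  a_k=1  p_k/q_k = 2351/140
→ (2351, 140).  Check: 2351²=5527201, 282·140²=5527200, difference 1.
k=2:  x_2 = 2351·2351+282·140·140 = 11054401,  y_2 = 2351·140+140·2351 = 658280

2351 140
11054401 658280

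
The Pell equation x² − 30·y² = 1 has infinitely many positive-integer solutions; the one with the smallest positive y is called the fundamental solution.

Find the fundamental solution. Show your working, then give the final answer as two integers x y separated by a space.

11 2

[5; 2,10] for √30; ℓ=2 ⇒ convergent index 1
step 0: (5, 1)  from 5·(1,0) + (0,1)
step 1: (11, 2)  from 2·(5,1) + (1,0)
→ (11, 2).  Check: 11²=121, 30·2²=120, difference 1.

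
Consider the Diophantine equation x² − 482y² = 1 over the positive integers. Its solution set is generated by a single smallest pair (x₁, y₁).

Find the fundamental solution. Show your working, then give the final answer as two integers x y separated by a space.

483 22

√482 = [21; 1,20,1,42, …], period ℓ=4 (even) → k=3
i=0: a=21 ⇒ p=21, q=1
i=1: a=1 ⇒ p=22, q=1
i=2: a=20 ⇒ p=461, q=21
i=3: a=1 ⇒ p=483, q=22
fundamental: x₁=483, y₁=22  (since 233289 − 482·484 = 1)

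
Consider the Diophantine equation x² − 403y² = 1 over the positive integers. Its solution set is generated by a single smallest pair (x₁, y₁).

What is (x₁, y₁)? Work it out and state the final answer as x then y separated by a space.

d=403: √d = [20; 13,2,1,3,1,3,1,2,13,40] (ℓ=10, even), read p_9/q_9
k=0  a_k=20  p_k/q_k = 20/1
…
k=2  a_k=2  p_k/q_k = 542/27
…
k=5  a_k=1  p_k/q_k = 3754/187
…
k=8  a_k=2  p_k/q_k = 50147/2498
k=9  a_k=13  p_k/q_k = 669878/33369
→ (669878, 33369).  Check: 669878²=448736534884, 403·33369²=448736534883, difference 1.

669878 33369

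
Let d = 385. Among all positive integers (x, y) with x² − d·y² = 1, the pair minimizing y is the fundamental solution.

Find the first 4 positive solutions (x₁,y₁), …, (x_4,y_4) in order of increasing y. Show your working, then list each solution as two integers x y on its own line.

√385 = [19; 1,1,1,1,1,…,1,1,38, …], period ℓ=16 (even) → k=15
i=0: a=19 ⇒ p=19, q=1
i=1: a=1 ⇒ p=20, q=1
i=2: a=1 ⇒ p=39, q=2
…
i=7: a=1 ⇒ p=726, q=37
i=8: a=2 ⇒ p=2021, q=103
…
i=11: a=1 ⇒ p=13009, q=663
i=12: a=1 ⇒ p=23271, q=1186
…
i=14: a=1 ⇒ p=59551, q=3035
i=15: a=1 ⇒ p=95831, q=4884
(x₁, y₁) = (95831, 4884);  95831² − 385·4884² = 1 ✓
k=2:  x_2 = 95831·95831+385·4884·4884 = 18367161121,  y_2 = 95831·4884+4884·95831 = 936077208
k=3:  x_3 = 95831·18367161121+385·4884·936077208 = 3520286834677271,  y_3 = 95831·936077208+4884·18367161121 = 179410429834812
k=4:  x_4 = 95831·3520286834677271+385·4884·179410429834812 = 674705215289547953281,  y_4 = 95831·179410429834812+4884·3520286834677271 = 34386161802063660336

95831 4884
18367161121 936077208
3520286834677271 179410429834812
674705215289547953281 34386161802063660336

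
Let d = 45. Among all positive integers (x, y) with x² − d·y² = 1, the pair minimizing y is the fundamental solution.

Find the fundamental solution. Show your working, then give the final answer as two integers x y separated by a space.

√45 → a₀=6, period (1,2,2,2,1,12); ℓ=6 even so k=5
step 0: (6, 1)  from 6·(1,0) + (0,1)
step 1: (7, 1)  from 1·(6,1) + (1,0)
step 2: (20, 3)  from 2·(7,1) + (6,1)
…
step 4: (114, 17)  from 2·(47,7) + (20,3)
step 5: (161, 24)  from 1·(114,17) + (47,7)
(x₁, y₁) = (161, 24);  161² − 45·24² = 1 ✓

161 24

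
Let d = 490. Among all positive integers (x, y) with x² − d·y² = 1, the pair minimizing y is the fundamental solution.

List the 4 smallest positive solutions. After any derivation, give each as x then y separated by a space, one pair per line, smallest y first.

1039681 46968
2161873163521 97663474416
4495316905044313921 203077717488555624
9347391150304592810234881 422272088792340335957472

√490 = [22; 7,2,1,4,4,4,1,2,7,44, …], period ℓ=10 (even) → k=9
i=0: a=22 ⇒ p=22, q=1
i=1: a=7 ⇒ p=155, q=7
i=2: a=2 ⇒ p=332, q=15
i=3: a=1 ⇒ p=487, q=22
i=4: a=4 ⇒ p=2280, q=103
…
i=6: a=4 ⇒ p=40708, q=1839
i=7: a=1 ⇒ p=50315, q=2273
i=8: a=2 ⇒ p=141338, q=6385
i=9: a=7 ⇒ p=1039681, q=46968
(x₁, y₁) = (1039681, 46968);  1039681² − 490·46968² = 1 ✓
n=2: (1039681,46968)∘(1039681,46968) = (1039681·1039681+490·46968·46968, 1039681·46968+46968·1039681) = (2161873163521,97663474416)
n=3: (2161873163521,97663474416)∘(1039681,46968) = (1039681·2161873163521+490·46968·97663474416, 1039681·97663474416+46968·2161873163521) = (4495316905044313921,203077717488555624)
n=4: (4495316905044313921,203077717488555624)∘(1039681,46968) = (1039681·4495316905044313921+490·46968·203077717488555624, 1039681·203077717488555624+46968·4495316905044313921) = (9347391150304592810234881,422272088792340335957472)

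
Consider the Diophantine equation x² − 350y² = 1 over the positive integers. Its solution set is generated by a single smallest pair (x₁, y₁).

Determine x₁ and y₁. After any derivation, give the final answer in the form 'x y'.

449 24

[18; 1,2,2,2,1,36] for √350; ℓ=6 ⇒ convergent index 5
step 0: (18, 1)  from 18·(1,0) + (0,1)
step 1: (19, 1)  from 1·(18,1) + (1,0)
step 2: (56, 3)  from 2·(19,1) + (18,1)
step 3: (131, 7)  from 2·(56,3) + (19,1)
step 4: (318, 17)  from 2·(131,7) + (56,3)
step 5: (449, 24)  from 1·(318,17) + (131,7)
→ (449, 24).  Check: 449²=201601, 350·24²=201600, difference 1.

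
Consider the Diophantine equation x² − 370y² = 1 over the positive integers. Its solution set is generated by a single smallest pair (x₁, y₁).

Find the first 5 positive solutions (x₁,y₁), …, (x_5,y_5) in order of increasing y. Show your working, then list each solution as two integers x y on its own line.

[19; 4,4,38] for √370; ℓ=3 ⇒ convergent index 5
a_0=19:  p_0=19·1+0=19,  q_0=19·0+1=1
…
a_4=4:  p_4=4·12503+327=50339,  q_4=4·650+17=2617
a_5=4:  p_5=4·50339+12503=213859,  q_5=4·2617+650=11118
→ (213859, 11118).  Check: 213859²=45735671881, 370·11118²=45735671880, difference 1.
k=2:  x_2 = 213859·213859+370·11118·11118 = 91471343761,  y_2 = 213859·11118+11118·213859 = 4755368724
k=3:  x_3 = 213859·91471343761+370·11118·4755368724 = 39123940210553539,  y_3 = 213859·4755368724+11118·91471343761 = 2033956799880714
k=4:  x_4 = 213859·39123940210553539+370·11118·2033956799880714 = 16734013458886067250241,  y_4 = 213859·2033956799880714+11118·39123940210553539 = 869959934526623861928
k=5:  x_5 = 213859·16734013458886067250241+370·11118·869959934526623861928 = 7157438768568706971928026499,  y_5 = 213859·869959934526623861928+11118·16734013458886067250241 = 372097523273824548176239590

213859 11118
91471343761 4755368724
39123940210553539 2033956799880714
16734013458886067250241 869959934526623861928
7157438768568706971928026499 372097523273824548176239590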